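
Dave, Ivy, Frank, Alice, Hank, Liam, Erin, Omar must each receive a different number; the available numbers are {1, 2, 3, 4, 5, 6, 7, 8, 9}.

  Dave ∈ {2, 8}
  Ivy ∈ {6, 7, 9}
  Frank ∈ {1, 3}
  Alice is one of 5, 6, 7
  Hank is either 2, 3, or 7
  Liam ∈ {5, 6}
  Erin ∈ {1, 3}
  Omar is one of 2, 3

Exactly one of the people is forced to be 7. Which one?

The 8 variables draw from only 8 values {1, 2, 3, 5, 6, 7, 8, 9}, so each is used; only Dave can be 8, hence Dave = 8.
The 7 still-open variables together cover exactly {1, 2, 3, 5, 6, 7, 9} — 7 values for 7 variables — and 9 appears only in Ivy's list, so Ivy = 9.
Frank and Erin share exactly the 2 values {1, 3}; by pigeonhole those values go to them, so strike 1, 3 from Hank, Omar.
Omar must be 2 (only option left). Strike 2 from Hank.
So 7 goes to Hank.

Hank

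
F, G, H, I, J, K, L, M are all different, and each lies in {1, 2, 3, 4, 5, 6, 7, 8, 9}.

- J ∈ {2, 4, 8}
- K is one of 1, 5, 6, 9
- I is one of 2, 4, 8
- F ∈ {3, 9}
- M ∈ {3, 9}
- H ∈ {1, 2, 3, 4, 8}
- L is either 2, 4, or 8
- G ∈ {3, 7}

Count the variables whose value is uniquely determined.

F and M between them cover only {3, 9} — a naked pair. Remove those values from G, H, K.
G must be 7 (only option left).
The 3 variables I, J, L are confined to {2, 4, 8}, which locks those values in; drop them from H.
That leaves H = 1. So K can't be 1.
Determined: G=7, H=1. The other variables each still have more than one consistent value. That makes 2.

2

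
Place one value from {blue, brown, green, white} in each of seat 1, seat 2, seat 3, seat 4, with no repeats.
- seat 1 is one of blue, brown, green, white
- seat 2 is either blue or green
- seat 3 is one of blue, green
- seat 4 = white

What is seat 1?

brown

seat 4 must be white (only option left). So seat 1 can't be white.
Among the 3 still-open variables, brown fits only seat 1 (and all 3 values in {blue, brown, green} must be used), so seat 1 = brown.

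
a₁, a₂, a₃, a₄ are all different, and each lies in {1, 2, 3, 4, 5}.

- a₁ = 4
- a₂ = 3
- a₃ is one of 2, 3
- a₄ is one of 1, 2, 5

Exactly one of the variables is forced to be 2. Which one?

a₁ has just one choice, so a₁ = 4.
a₂'s domain is down to {3}, so a₂ = 3. Eliminate 3 elsewhere: a₃.
So 2 goes to a₃.

a₃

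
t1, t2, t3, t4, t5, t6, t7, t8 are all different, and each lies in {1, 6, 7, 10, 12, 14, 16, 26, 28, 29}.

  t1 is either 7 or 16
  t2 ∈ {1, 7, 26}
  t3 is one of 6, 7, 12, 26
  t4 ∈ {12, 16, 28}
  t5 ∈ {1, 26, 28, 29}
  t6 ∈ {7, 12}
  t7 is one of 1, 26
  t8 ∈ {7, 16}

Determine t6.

The 8 variables draw from only 8 values {1, 6, 7, 12, 16, 26, 28, 29}, so each is used; only t3 can be 6, hence t3 = 6.
The 7 still-open variables draw from only 7 values {1, 7, 12, 16, 26, 28, 29}, so each is used; only t5 can be 29, hence t5 = 29.
The 6 still-open variables draw from only 6 values {1, 7, 12, 16, 26, 28}, so each is used; only t4 can be 28, hence t4 = 28.
The 5 still-open variables together cover exactly {1, 7, 12, 16, 26} — 5 values for 5 variables — and 12 appears only in t6's list, so t6 = 12.

12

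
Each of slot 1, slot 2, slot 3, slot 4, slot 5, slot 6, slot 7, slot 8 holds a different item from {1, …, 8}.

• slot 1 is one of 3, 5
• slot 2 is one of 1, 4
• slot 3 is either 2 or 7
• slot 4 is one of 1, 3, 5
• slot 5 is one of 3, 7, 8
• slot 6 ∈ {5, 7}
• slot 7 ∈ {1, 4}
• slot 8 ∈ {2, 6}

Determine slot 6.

The 8 variables together cover exactly {1, 2, 3, 4, 5, 6, 7, 8} — 8 values for 8 variables — and 6 appears only in slot 8's list, so slot 8 = 6.
Among the 7 still-open variables, 2 fits only slot 3 (and all 7 values in {1, 2, 3, 4, 5, 7, 8} must be used), so slot 3 = 2.
The 6 still-open variables together cover exactly {1, 3, 4, 5, 7, 8} — 6 values for 6 variables — and 8 appears only in slot 5's list, so slot 5 = 8.
The 5 still-open variables together cover exactly {1, 3, 4, 5, 7} — 5 values for 5 variables — and 7 appears only in slot 6's list, so slot 6 = 7.

7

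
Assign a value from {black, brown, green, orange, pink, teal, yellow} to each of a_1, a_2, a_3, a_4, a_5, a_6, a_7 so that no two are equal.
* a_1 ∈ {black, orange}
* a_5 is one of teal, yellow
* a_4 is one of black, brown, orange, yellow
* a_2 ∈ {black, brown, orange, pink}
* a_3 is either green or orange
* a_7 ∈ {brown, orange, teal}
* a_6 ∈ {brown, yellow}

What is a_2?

The 7 variables draw from only 7 values {black, brown, green, orange, pink, teal, yellow}, so each is used; only a_3 can be green, hence a_3 = green.
The 6 still-open variables together cover exactly {black, brown, orange, pink, teal, yellow} — 6 values for 6 variables — and pink appears only in a_2's list, so a_2 = pink.

pink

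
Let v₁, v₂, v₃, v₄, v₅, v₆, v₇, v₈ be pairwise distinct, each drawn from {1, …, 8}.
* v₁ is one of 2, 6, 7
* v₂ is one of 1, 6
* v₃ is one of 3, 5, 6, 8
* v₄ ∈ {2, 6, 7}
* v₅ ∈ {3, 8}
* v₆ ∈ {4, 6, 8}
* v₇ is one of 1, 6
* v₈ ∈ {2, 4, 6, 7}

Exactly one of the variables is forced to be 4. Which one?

v₈

Among the 8 variables, 5 fits only v₃ (and all 8 values in {1, 2, 3, 4, 5, 6, 7, 8} must be used), so v₃ = 5.
The 7 still-open variables draw from only 7 values {1, 2, 3, 4, 6, 7, 8}, so each is used; only v₅ can be 3, hence v₅ = 3.
The 6 still-open variables draw from only 6 values {1, 2, 4, 6, 7, 8}, so each is used; only v₆ can be 8, hence v₆ = 8.
Among the 5 still-open variables, 4 fits only v₈ (and all 5 values in {1, 2, 4, 6, 7} must be used), so v₈ = 4.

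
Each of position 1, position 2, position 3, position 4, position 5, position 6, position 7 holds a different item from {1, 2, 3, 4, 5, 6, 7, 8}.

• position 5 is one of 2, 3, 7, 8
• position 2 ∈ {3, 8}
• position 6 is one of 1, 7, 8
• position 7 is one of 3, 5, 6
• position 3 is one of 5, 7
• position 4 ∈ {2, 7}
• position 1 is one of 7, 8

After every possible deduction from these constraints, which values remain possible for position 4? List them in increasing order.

2, 7

Among the 7 variables, 1 fits only position 6 (and all 7 values in {1, 2, 3, 5, 6, 7, 8} must be used), so position 6 = 1.
The 6 still-open variables draw from only 6 values {2, 3, 5, 6, 7, 8}, so each is used; only position 7 can be 6, hence position 7 = 6.
The 5 still-open variables draw from only 5 values {2, 3, 5, 7, 8}, so each is used; only position 3 can be 5, hence position 3 = 5.
No further eliminations apply; position 4 can still be any of 2, 7.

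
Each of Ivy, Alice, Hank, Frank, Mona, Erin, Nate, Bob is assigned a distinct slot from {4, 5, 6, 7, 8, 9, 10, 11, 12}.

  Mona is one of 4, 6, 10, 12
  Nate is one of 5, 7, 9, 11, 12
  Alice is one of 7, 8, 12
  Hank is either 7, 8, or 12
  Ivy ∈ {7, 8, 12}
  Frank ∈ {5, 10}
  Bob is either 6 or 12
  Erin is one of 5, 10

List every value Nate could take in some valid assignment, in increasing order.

9, 11

Frank and Erin share exactly the 2 values {5, 10}; by pigeonhole those values go to them, so strike 5, 10 from Mona, Nate.
Ivy, Alice, Hank share exactly the 3 values {7, 8, 12}; by pigeonhole those values go to them, so strike 7, 8, 12 from Mona, Nate, Bob.
That leaves Bob = 6. Remove 6 from Mona.
That leaves Mona = 4.
No further eliminations apply; Nate can still be any of 9, 11.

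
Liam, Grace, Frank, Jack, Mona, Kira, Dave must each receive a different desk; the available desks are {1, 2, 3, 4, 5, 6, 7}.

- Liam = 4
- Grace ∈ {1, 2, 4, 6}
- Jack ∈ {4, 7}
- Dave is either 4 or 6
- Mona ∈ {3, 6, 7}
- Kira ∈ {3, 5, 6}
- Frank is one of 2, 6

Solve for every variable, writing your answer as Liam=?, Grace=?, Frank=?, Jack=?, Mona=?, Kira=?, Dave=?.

Liam's domain is down to {4}, so Liam = 4. So Grace, Jack, Dave can't be 4.
Jack's domain is down to {7}, so Jack = 7. Remove 7 from Mona.
Dave must be 6 (only option left). So Grace, Frank, Mona, Kira can't be 6.
Frank must be 2 (only option left). So Grace can't be 2.
Mona must be 3 (only option left). Remove 3 from Kira.
Kira must be 5 (only option left).
Grace's domain is down to {1}, so Grace = 1.

Liam=4, Grace=1, Frank=2, Jack=7, Mona=3, Kira=5, Dave=6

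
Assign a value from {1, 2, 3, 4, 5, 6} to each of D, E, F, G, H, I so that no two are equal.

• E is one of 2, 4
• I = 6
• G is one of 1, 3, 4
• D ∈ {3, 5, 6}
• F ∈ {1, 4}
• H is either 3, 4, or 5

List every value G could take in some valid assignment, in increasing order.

I's domain is down to {6}, so I = 6. Eliminate 6 elsewhere: D.
Among the 5 still-open variables, 2 fits only E (and all 5 values in {1, 2, 3, 4, 5} must be used), so E = 2.
No further eliminations apply; G can still be any of 1, 3, 4.

1, 3, 4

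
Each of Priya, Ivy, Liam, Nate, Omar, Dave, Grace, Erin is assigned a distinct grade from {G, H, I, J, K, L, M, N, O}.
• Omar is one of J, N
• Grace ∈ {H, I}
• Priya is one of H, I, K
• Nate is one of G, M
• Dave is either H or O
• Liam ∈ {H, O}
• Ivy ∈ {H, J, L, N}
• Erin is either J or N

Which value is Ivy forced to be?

Liam and Dave share exactly the 2 values {H, O}; by pigeonhole those values go to them, so strike H, O from Priya, Ivy, Grace.
That leaves Grace = I. So Priya can't be I.
Priya must be K (only option left).
Omar and Erin share exactly the 2 values {J, N}; by pigeonhole those values go to them, so strike J, N from Ivy.
So Ivy = L.

L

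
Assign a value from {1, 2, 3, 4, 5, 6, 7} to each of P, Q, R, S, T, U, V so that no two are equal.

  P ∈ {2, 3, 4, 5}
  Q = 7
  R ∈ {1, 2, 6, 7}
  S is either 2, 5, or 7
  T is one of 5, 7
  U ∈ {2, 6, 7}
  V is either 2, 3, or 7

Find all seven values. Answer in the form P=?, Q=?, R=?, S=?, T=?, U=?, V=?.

Q has just one choice, so Q = 7. Remove 7 from R, S, T, U, V.
That leaves T = 5. Eliminate 5 elsewhere: P, S.
S has just one choice, so S = 2. Remove 2 from P, R, U, V.
U's domain is down to {6}, so U = 6. So R can't be 6.
V must be 3 (only option left). Eliminate 3 elsewhere: P.
P's domain is down to {4}, so P = 4.
R's domain is down to {1}, so R = 1.

P=4, Q=7, R=1, S=2, T=5, U=6, V=3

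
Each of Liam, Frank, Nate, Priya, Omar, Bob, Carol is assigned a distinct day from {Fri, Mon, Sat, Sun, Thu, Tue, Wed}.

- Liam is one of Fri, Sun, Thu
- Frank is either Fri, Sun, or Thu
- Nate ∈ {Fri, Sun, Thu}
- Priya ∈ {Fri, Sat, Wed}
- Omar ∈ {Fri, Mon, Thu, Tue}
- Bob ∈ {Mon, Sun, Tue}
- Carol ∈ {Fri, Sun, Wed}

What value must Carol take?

Wed

Among the 7 variables, Sat fits only Priya (and all 7 values in {Fri, Mon, Sat, Sun, Thu, Tue, Wed} must be used), so Priya = Sat.
The 6 still-open variables draw from only 6 values {Fri, Mon, Sun, Thu, Tue, Wed}, so each is used; only Carol can be Wed, hence Carol = Wed.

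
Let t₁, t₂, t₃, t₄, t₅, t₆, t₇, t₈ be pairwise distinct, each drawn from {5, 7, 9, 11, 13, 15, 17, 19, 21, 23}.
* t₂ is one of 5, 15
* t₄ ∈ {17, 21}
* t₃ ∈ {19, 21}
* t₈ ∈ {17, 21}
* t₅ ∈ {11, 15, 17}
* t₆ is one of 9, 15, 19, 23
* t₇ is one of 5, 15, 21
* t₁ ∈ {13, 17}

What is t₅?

11

t₄ and t₈ share exactly the 2 values {17, 21}; by pigeonhole those values go to them, so strike 17, 21 from t₁, t₃, t₅, t₇.
t₁'s domain is down to {13}, so t₁ = 13.
t₃ has just one choice, so t₃ = 19. Strike 19 from t₆.
t₂ and t₇ share exactly the 2 values {5, 15}; by pigeonhole those values go to them, so strike 5, 15 from t₅, t₆.
So t₅ = 11.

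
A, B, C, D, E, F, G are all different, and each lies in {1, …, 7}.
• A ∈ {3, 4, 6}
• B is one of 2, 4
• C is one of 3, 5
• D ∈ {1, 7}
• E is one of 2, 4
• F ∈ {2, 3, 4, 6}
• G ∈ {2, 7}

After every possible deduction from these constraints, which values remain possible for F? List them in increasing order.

Among the 7 variables, 1 fits only D (and all 7 values in {1, 2, 3, 4, 5, 6, 7} must be used), so D = 1.
Among the 6 still-open variables, 5 fits only C (and all 6 values in {2, 3, 4, 5, 6, 7} must be used), so C = 5.
The 5 still-open variables together cover exactly {2, 3, 4, 6, 7} — 5 values for 5 variables — and 7 appears only in G's list, so G = 7.
B and E share exactly the 2 values {2, 4}; by pigeonhole those values go to them, so strike 2, 4 from A, F.
No further eliminations apply; F can still be any of 3, 6.

3, 6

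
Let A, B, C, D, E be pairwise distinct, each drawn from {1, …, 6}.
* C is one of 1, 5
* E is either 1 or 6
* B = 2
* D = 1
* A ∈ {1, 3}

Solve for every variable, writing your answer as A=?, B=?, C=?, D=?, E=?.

B has just one choice, so B = 2.
D's domain is down to {1}, so D = 1. Remove 1 from A, C, E.
E has just one choice, so E = 6.
A has just one choice, so A = 3.
C's domain is down to {5}, so C = 5.

A=3, B=2, C=5, D=1, E=6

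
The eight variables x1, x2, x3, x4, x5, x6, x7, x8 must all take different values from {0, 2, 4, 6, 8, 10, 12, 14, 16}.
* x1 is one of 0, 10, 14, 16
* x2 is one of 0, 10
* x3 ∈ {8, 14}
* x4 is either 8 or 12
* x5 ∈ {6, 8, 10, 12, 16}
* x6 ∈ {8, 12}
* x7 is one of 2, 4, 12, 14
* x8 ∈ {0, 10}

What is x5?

6

The 2 variables x2 and x8 are confined to {0, 10}, which locks those values in; drop them from x1, x5.
x4 and x6 between them cover only {8, 12} — a naked pair. Remove those values from x3, x5, x7.
x3 has just one choice, so x3 = 14. So x1, x7 can't be 14.
That leaves x1 = 16. So x5 can't be 16.
So x5 = 6.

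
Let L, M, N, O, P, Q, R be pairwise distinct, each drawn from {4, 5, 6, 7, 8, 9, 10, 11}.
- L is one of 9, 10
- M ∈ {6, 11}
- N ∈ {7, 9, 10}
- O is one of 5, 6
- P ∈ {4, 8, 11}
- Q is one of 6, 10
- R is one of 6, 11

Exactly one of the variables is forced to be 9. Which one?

The 2 variables M and R are confined to {6, 11}, which locks those values in; drop them from O, P, Q.
O has just one choice, so O = 5.
Q's domain is down to {10}, so Q = 10. Eliminate 10 elsewhere: L, N.
So 9 goes to L.

L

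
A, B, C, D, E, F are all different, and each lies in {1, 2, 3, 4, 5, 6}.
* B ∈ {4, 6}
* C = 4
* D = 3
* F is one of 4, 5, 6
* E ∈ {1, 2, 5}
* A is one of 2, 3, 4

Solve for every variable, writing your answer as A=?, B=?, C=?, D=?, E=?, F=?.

A=2, B=6, C=4, D=3, E=1, F=5

C must be 4 (only option left). So A, B, F can't be 4.
That leaves D = 3. So A can't be 3.
A's domain is down to {2}, so A = 2. Strike 2 from E.
B's domain is down to {6}, so B = 6. So F can't be 6.
F's domain is down to {5}, so F = 5. So E can't be 5.
E must be 1 (only option left).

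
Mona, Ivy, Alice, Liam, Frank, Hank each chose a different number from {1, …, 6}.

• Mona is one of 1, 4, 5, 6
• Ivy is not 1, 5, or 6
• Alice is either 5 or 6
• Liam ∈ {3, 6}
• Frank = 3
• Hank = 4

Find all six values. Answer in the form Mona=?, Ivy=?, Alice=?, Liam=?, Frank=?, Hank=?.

Mona=1, Ivy=2, Alice=5, Liam=6, Frank=3, Hank=4

Frank's domain is down to {3}, so Frank = 3. Eliminate 3 elsewhere: Ivy, Liam.
Hank's domain is down to {4}, so Hank = 4. So Mona, Ivy can't be 4.
Ivy's domain is down to {2}, so Ivy = 2.
Liam has just one choice, so Liam = 6. Eliminate 6 elsewhere: Mona, Alice.
That leaves Alice = 5. Remove 5 from Mona.
Mona has just one choice, so Mona = 1.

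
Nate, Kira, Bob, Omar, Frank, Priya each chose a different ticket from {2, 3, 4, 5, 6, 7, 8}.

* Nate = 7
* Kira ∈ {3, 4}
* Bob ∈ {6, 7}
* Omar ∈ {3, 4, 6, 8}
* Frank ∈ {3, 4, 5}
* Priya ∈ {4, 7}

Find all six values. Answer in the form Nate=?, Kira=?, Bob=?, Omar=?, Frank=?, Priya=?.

Nate has just one choice, so Nate = 7. Remove 7 from Bob, Priya.
Bob has just one choice, so Bob = 6. So Omar can't be 6.
Priya must be 4 (only option left). Eliminate 4 elsewhere: Kira, Omar, Frank.
Kira's domain is down to {3}, so Kira = 3. Eliminate 3 elsewhere: Omar, Frank.
Omar must be 8 (only option left).
Frank's domain is down to {5}, so Frank = 5.

Nate=7, Kira=3, Bob=6, Omar=8, Frank=5, Priya=4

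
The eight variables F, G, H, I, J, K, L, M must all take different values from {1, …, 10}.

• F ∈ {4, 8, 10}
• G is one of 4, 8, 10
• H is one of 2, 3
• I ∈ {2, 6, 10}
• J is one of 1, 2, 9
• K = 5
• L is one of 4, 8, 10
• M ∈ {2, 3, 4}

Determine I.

K must be 5 (only option left).
F, G, L between them cover only {4, 8, 10} — a naked triple. Remove those values from I, M.
H and M share exactly the 2 values {2, 3}; by pigeonhole those values go to them, so strike 2, 3 from I, J.
So I = 6.

6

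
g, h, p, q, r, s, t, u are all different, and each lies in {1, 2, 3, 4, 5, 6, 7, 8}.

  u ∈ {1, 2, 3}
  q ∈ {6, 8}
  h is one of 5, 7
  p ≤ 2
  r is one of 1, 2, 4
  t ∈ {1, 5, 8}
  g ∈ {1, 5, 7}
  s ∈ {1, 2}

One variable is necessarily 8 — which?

t

The 8 variables together cover exactly {1, 2, 3, 4, 5, 6, 7, 8} — 8 values for 8 variables — and 3 appears only in u's list, so u = 3.
The 7 still-open variables draw from only 7 values {1, 2, 4, 5, 6, 7, 8}, so each is used; only r can be 4, hence r = 4.
The 6 still-open variables together cover exactly {1, 2, 5, 6, 7, 8} — 6 values for 6 variables — and 6 appears only in q's list, so q = 6.
Among the 5 still-open variables, 8 fits only t (and all 5 values in {1, 2, 5, 7, 8} must be used), so t = 8.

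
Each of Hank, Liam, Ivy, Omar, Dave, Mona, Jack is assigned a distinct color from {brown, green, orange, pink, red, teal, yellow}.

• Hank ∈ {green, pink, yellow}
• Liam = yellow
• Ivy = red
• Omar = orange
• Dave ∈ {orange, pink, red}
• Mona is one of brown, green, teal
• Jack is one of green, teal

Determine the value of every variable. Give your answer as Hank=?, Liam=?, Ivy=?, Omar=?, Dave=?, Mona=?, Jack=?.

Hank=green, Liam=yellow, Ivy=red, Omar=orange, Dave=pink, Mona=brown, Jack=teal

Liam's domain is down to {yellow}, so Liam = yellow. Strike yellow from Hank.
Ivy must be red (only option left). Eliminate red elsewhere: Dave.
That leaves Omar = orange. So Dave can't be orange.
That leaves Dave = pink. Remove pink from Hank.
That leaves Hank = green. So Mona, Jack can't be green.
Jack's domain is down to {teal}, so Jack = teal. Eliminate teal elsewhere: Mona.
Mona's domain is down to {brown}, so Mona = brown.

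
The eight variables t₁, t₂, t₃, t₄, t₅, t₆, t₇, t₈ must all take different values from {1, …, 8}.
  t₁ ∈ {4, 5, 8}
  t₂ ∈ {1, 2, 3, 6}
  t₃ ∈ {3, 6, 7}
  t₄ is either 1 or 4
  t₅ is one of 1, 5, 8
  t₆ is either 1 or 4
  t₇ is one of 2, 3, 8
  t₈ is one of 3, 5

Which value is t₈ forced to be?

The 8 variables draw from only 8 values {1, 2, 3, 4, 5, 6, 7, 8}, so each is used; only t₃ can be 7, hence t₃ = 7.
The 7 still-open variables draw from only 7 values {1, 2, 3, 4, 5, 6, 8}, so each is used; only t₂ can be 6, hence t₂ = 6.
Among the 6 still-open variables, 2 fits only t₇ (and all 6 values in {1, 2, 3, 4, 5, 8} must be used), so t₇ = 2.
The 5 still-open variables together cover exactly {1, 3, 4, 5, 8} — 5 values for 5 variables — and 3 appears only in t₈'s list, so t₈ = 3.

3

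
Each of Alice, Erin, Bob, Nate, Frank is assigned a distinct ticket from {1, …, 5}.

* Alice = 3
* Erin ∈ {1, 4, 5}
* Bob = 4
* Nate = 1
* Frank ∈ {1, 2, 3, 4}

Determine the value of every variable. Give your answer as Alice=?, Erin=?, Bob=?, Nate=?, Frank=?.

Alice=3, Erin=5, Bob=4, Nate=1, Frank=2

Alice's domain is down to {3}, so Alice = 3. Strike 3 from Frank.
That leaves Bob = 4. Eliminate 4 elsewhere: Erin, Frank.
Nate must be 1 (only option left). Eliminate 1 elsewhere: Erin, Frank.
Frank must be 2 (only option left).
Erin has just one choice, so Erin = 5.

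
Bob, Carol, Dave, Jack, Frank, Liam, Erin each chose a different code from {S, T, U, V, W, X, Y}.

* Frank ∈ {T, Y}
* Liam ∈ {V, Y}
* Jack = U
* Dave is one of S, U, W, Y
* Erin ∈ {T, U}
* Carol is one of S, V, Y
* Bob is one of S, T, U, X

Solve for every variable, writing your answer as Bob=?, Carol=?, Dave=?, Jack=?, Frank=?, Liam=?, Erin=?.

Jack must be U (only option left). Eliminate U elsewhere: Bob, Dave, Erin.
Erin must be T (only option left). So Bob, Frank can't be T.
Frank has just one choice, so Frank = Y. Strike Y from Carol, Dave, Liam.
Liam must be V (only option left). Remove V from Carol.
Carol has just one choice, so Carol = S. Eliminate S elsewhere: Bob, Dave.
Dave must be W (only option left).
Bob must be X (only option left).

Bob=X, Carol=S, Dave=W, Jack=U, Frank=Y, Liam=V, Erin=T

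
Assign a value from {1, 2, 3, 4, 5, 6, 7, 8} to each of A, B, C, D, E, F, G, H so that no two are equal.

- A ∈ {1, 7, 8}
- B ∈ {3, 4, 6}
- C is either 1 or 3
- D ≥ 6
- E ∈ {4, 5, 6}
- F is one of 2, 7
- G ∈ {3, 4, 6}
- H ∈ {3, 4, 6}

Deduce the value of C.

Among the 8 variables, 2 fits only F (and all 8 values in {1, 2, 3, 4, 5, 6, 7, 8} must be used), so F = 2.
Among the 7 still-open variables, 5 fits only E (and all 7 values in {1, 3, 4, 5, 6, 7, 8} must be used), so E = 5.
The 3 variables B, G, H are confined to {3, 4, 6}, which locks those values in; drop them from C, D.
So C = 1.

1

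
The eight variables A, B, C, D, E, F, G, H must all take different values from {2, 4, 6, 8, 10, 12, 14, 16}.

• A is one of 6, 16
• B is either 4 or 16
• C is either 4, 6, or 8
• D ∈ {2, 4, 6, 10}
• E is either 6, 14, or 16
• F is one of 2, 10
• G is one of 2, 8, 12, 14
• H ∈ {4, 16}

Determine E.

14

Among the 8 variables, 12 fits only G (and all 8 values in {2, 4, 6, 8, 10, 12, 14, 16} must be used), so G = 12.
The 7 still-open variables together cover exactly {2, 4, 6, 8, 10, 14, 16} — 7 values for 7 variables — and 8 appears only in C's list, so C = 8.
The 6 still-open variables draw from only 6 values {2, 4, 6, 10, 14, 16}, so each is used; only E can be 14, hence E = 14.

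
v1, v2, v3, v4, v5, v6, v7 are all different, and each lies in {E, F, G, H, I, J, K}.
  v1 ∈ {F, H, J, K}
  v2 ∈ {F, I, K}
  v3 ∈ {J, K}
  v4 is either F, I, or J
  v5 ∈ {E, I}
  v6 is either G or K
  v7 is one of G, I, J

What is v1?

The 7 variables together cover exactly {E, F, G, H, I, J, K} — 7 values for 7 variables — and E appears only in v5's list, so v5 = E.
The 6 still-open variables together cover exactly {F, G, H, I, J, K} — 6 values for 6 variables — and H appears only in v1's list, so v1 = H.

H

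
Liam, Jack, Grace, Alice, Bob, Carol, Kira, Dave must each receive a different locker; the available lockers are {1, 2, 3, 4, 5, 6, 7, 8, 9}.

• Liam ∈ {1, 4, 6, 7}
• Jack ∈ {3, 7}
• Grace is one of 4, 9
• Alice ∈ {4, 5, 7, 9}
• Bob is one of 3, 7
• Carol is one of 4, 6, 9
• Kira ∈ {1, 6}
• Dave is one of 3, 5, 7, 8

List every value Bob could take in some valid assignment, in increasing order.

3, 7

Among the 8 variables, 8 fits only Dave (and all 8 values in {1, 3, 4, 5, 6, 7, 8, 9} must be used), so Dave = 8.
Among the 7 still-open variables, 5 fits only Alice (and all 7 values in {1, 3, 4, 5, 6, 7, 9} must be used), so Alice = 5.
The 2 variables Jack and Bob are confined to {3, 7}, which locks those values in; drop them from Liam.
No further eliminations apply; Bob can still be any of 3, 7.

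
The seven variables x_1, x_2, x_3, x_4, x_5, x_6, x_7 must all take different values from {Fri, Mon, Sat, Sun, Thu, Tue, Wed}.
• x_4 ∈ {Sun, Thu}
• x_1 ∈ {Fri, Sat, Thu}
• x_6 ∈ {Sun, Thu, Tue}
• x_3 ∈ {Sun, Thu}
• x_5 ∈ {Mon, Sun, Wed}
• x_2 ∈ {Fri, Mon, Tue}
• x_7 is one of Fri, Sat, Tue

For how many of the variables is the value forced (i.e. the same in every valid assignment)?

3

The 7 variables together cover exactly {Fri, Mon, Sat, Sun, Thu, Tue, Wed} — 7 values for 7 variables — and Wed appears only in x_5's list, so x_5 = Wed.
The 6 still-open variables together cover exactly {Fri, Mon, Sat, Sun, Thu, Tue} — 6 values for 6 variables — and Mon appears only in x_2's list, so x_2 = Mon.
x_3 and x_4 share exactly the 2 values {Sun, Thu}; by pigeonhole those values go to them, so strike Sun, Thu from x_1, x_6.
x_6 must be Tue (only option left). So x_7 can't be Tue.
Determined: x_2=Mon, x_5=Wed, x_6=Tue. The other variables each still have more than one consistent value. That makes 3.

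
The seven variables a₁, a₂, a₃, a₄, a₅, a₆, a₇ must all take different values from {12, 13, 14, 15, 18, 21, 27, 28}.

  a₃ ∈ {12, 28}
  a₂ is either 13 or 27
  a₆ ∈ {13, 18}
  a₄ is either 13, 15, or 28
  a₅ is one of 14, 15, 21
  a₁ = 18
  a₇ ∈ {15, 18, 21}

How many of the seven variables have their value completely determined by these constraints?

3

a₁ must be 18 (only option left). So a₆, a₇ can't be 18.
a₆ must be 13 (only option left). Strike 13 from a₂, a₄.
a₂ has just one choice, so a₂ = 27.
Determined: a₁=18, a₂=27, a₆=13. The other variables each still have more than one consistent value. That makes 3.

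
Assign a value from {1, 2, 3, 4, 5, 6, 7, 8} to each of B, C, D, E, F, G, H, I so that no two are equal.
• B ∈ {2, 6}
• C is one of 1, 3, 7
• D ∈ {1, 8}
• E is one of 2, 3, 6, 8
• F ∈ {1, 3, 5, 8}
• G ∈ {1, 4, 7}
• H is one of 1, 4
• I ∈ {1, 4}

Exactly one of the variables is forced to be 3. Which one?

C

Among the 8 variables, 5 fits only F (and all 8 values in {1, 2, 3, 4, 5, 6, 7, 8} must be used), so F = 5.
The 2 variables H and I are confined to {1, 4}, which locks those values in; drop them from C, D, G.
D has just one choice, so D = 8. Strike 8 from E.
That leaves G = 7. So C can't be 7.
So 3 goes to C.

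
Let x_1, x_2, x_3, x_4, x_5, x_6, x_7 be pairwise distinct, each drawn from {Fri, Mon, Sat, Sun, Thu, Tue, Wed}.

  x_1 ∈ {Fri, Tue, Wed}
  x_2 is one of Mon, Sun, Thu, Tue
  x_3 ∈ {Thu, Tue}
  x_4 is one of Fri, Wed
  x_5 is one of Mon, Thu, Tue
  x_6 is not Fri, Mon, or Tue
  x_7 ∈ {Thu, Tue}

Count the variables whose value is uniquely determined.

3

The 7 variables draw from only 7 values {Fri, Mon, Sat, Sun, Thu, Tue, Wed}, so each is used; only x_6 can be Sat, hence x_6 = Sat.
The 6 still-open variables together cover exactly {Fri, Mon, Sun, Thu, Tue, Wed} — 6 values for 6 variables — and Sun appears only in x_2's list, so x_2 = Sun.
The 5 still-open variables draw from only 5 values {Fri, Mon, Thu, Tue, Wed}, so each is used; only x_5 can be Mon, hence x_5 = Mon.
x_3 and x_7 share exactly the 2 values {Thu, Tue}; by pigeonhole those values go to them, so strike Thu, Tue from x_1.
Determined: x_2=Sun, x_5=Mon, x_6=Sat. The other variables each still have more than one consistent value. That makes 3.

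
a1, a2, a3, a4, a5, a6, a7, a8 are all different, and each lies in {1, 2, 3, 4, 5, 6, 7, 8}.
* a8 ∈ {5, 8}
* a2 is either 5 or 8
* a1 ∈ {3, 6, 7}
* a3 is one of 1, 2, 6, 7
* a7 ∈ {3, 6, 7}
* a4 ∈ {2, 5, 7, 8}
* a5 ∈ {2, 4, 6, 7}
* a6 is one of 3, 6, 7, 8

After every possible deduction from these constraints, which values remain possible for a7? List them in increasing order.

The 8 variables together cover exactly {1, 2, 3, 4, 5, 6, 7, 8} — 8 values for 8 variables — and 1 appears only in a3's list, so a3 = 1.
The 7 still-open variables together cover exactly {2, 3, 4, 5, 6, 7, 8} — 7 values for 7 variables — and 4 appears only in a5's list, so a5 = 4.
Among the 6 still-open variables, 2 fits only a4 (and all 6 values in {2, 3, 5, 6, 7, 8} must be used), so a4 = 2.
a2 and a8 between them cover only {5, 8} — a naked pair. Remove those values from a6.
No further eliminations apply; a7 can still be any of 3, 6, 7.

3, 6, 7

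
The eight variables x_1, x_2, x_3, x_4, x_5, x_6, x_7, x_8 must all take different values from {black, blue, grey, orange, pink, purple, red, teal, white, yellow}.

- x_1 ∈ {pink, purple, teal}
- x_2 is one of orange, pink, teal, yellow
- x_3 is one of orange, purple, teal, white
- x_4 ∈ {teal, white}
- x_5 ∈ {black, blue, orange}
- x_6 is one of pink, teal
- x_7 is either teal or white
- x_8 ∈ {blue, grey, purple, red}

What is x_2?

yellow

The 2 variables x_4 and x_7 are confined to {teal, white}, which locks those values in; drop them from x_1, x_2, x_3, x_6.
That leaves x_6 = pink. So x_1, x_2 can't be pink.
x_1 must be purple (only option left). Strike purple from x_3, x_8.
x_3 has just one choice, so x_3 = orange. So x_2, x_5 can't be orange.
So x_2 = yellow.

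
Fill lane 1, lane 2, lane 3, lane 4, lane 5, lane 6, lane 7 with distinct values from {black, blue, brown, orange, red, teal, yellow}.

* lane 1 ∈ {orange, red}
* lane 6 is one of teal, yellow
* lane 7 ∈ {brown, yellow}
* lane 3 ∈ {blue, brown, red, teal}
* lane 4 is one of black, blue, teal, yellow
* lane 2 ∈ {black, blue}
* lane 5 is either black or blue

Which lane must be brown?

lane 7

The 7 variables together cover exactly {black, blue, brown, orange, red, teal, yellow} — 7 values for 7 variables — and orange appears only in lane 1's list, so lane 1 = orange.
The 6 still-open variables draw from only 6 values {black, blue, brown, red, teal, yellow}, so each is used; only lane 3 can be red, hence lane 3 = red.
The 5 still-open variables together cover exactly {black, blue, brown, teal, yellow} — 5 values for 5 variables — and brown appears only in lane 7's list, so lane 7 = brown.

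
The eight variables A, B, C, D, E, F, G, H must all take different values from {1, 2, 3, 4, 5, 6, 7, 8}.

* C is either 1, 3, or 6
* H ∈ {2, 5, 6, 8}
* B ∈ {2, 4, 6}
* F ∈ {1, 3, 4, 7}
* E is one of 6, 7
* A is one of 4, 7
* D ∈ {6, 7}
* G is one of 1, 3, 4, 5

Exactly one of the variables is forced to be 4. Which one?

A

Among the 8 variables, 8 fits only H (and all 8 values in {1, 2, 3, 4, 5, 6, 7, 8} must be used), so H = 8.
Among the 7 still-open variables, 2 fits only B (and all 7 values in {1, 2, 3, 4, 5, 6, 7} must be used), so B = 2.
The 6 still-open variables together cover exactly {1, 3, 4, 5, 6, 7} — 6 values for 6 variables — and 5 appears only in G's list, so G = 5.
The 2 variables D and E are confined to {6, 7}, which locks those values in; drop them from A, C, F.
So 4 goes to A.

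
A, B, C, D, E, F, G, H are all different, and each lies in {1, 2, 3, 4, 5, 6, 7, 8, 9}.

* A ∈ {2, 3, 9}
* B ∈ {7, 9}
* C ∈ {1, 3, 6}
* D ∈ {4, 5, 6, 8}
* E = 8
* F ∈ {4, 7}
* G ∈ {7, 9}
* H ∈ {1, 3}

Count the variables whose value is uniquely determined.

E has just one choice, so E = 8. So D can't be 8.
B and G between them cover only {7, 9} — a naked pair. Remove those values from A, F.
F must be 4 (only option left). Eliminate 4 elsewhere: D.
Determined: E=8, F=4. The other variables each still have more than one consistent value. That makes 2.

2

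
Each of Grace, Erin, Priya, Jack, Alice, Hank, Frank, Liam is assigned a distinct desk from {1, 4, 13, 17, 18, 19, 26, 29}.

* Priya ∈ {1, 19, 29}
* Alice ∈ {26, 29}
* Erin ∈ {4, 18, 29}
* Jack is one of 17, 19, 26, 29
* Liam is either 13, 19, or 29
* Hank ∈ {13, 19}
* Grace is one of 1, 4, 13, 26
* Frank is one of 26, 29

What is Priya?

The 8 variables draw from only 8 values {1, 4, 13, 17, 18, 19, 26, 29}, so each is used; only Jack can be 17, hence Jack = 17.
The 7 still-open variables together cover exactly {1, 4, 13, 18, 19, 26, 29} — 7 values for 7 variables — and 18 appears only in Erin's list, so Erin = 18.
The 6 still-open variables draw from only 6 values {1, 4, 13, 19, 26, 29}, so each is used; only Grace can be 4, hence Grace = 4.
The 5 still-open variables together cover exactly {1, 13, 19, 26, 29} — 5 values for 5 variables — and 1 appears only in Priya's list, so Priya = 1.

1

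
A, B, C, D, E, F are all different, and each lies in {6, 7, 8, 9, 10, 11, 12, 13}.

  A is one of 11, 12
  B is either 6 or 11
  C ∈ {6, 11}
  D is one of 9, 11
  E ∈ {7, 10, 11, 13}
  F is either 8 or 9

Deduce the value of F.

B and C between them cover only {6, 11} — a naked pair. Remove those values from A, D, E.
A must be 12 (only option left).
D has just one choice, so D = 9. Eliminate 9 elsewhere: F.
So F = 8.

8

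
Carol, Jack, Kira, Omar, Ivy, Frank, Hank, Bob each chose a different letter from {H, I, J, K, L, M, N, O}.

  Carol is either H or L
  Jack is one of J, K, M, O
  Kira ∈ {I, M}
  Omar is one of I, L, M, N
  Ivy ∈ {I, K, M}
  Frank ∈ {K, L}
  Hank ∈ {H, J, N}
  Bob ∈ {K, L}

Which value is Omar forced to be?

The 8 variables draw from only 8 values {H, I, J, K, L, M, N, O}, so each is used; only Jack can be O, hence Jack = O.
Among the 7 still-open variables, J fits only Hank (and all 7 values in {H, I, J, K, L, M, N} must be used), so Hank = J.
Among the 6 still-open variables, H fits only Carol (and all 6 values in {H, I, K, L, M, N} must be used), so Carol = H.
The 5 still-open variables together cover exactly {I, K, L, M, N} — 5 values for 5 variables — and N appears only in Omar's list, so Omar = N.

N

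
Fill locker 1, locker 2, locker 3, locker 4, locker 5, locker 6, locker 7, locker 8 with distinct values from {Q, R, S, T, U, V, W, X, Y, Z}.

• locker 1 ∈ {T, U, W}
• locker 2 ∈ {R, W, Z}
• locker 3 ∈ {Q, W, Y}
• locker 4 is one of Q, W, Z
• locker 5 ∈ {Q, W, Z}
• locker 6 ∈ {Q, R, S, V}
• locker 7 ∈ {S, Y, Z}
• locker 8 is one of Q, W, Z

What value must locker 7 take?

locker 4, locker 5, locker 8 share exactly the 3 values {Q, W, Z}; by pigeonhole those values go to them, so strike Q, W, Z from locker 1, locker 2, locker 3, locker 6, locker 7.
locker 2 must be R (only option left). So locker 6 can't be R.
locker 3's domain is down to {Y}, so locker 3 = Y. Strike Y from locker 7.
So locker 7 = S.

S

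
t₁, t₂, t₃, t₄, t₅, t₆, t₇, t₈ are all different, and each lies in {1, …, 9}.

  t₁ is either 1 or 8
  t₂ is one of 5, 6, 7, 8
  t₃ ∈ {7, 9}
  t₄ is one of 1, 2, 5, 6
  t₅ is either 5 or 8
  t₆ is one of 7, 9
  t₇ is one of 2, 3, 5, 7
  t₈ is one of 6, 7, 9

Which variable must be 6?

The 8 variables together cover exactly {1, 2, 3, 5, 6, 7, 8, 9} — 8 values for 8 variables — and 3 appears only in t₇'s list, so t₇ = 3.
The 7 still-open variables together cover exactly {1, 2, 5, 6, 7, 8, 9} — 7 values for 7 variables — and 2 appears only in t₄'s list, so t₄ = 2.
The 6 still-open variables together cover exactly {1, 5, 6, 7, 8, 9} — 6 values for 6 variables — and 1 appears only in t₁'s list, so t₁ = 1.
t₃ and t₆ share exactly the 2 values {7, 9}; by pigeonhole those values go to them, so strike 7, 9 from t₂, t₈.
So 6 goes to t₈.

t₈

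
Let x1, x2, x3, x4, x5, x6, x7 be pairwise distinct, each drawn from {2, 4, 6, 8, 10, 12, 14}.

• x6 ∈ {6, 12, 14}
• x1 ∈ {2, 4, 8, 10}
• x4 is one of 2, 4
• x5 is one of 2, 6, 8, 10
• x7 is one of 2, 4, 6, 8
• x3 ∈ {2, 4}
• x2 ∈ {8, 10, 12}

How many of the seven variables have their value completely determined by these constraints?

Among the 7 variables, 14 fits only x6 (and all 7 values in {2, 4, 6, 8, 10, 12, 14} must be used), so x6 = 14.
The 6 still-open variables together cover exactly {2, 4, 6, 8, 10, 12} — 6 values for 6 variables — and 12 appears only in x2's list, so x2 = 12.
x3 and x4 between them cover only {2, 4} — a naked pair. Remove those values from x1, x5, x7.
Determined: x2=12, x6=14. The other variables each still have more than one consistent value. That makes 2.

2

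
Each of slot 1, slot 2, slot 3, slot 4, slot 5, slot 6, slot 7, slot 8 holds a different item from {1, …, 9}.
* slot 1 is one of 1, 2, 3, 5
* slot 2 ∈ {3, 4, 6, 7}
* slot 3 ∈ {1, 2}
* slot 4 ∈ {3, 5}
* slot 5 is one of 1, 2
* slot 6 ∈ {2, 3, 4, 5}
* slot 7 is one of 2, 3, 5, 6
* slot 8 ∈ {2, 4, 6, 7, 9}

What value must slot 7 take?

6

The 8 variables together cover exactly {1, 2, 3, 4, 5, 6, 7, 9} — 8 values for 8 variables — and 9 appears only in slot 8's list, so slot 8 = 9.
The 7 still-open variables together cover exactly {1, 2, 3, 4, 5, 6, 7} — 7 values for 7 variables — and 7 appears only in slot 2's list, so slot 2 = 7.
The 6 still-open variables draw from only 6 values {1, 2, 3, 4, 5, 6}, so each is used; only slot 6 can be 4, hence slot 6 = 4.
Among the 5 still-open variables, 6 fits only slot 7 (and all 5 values in {1, 2, 3, 5, 6} must be used), so slot 7 = 6.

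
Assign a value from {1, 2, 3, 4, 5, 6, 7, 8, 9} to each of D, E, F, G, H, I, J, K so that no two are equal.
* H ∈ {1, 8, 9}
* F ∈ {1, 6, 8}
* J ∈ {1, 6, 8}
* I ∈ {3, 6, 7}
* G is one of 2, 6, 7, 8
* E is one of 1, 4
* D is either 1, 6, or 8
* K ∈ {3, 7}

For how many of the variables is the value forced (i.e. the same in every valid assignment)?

3

The 8 variables draw from only 8 values {1, 2, 3, 4, 6, 7, 8, 9}, so each is used; only G can be 2, hence G = 2.
Among the 7 still-open variables, 4 fits only E (and all 7 values in {1, 3, 4, 6, 7, 8, 9} must be used), so E = 4.
The 6 still-open variables together cover exactly {1, 3, 6, 7, 8, 9} — 6 values for 6 variables — and 9 appears only in H's list, so H = 9.
The 3 variables D, F, J are confined to {1, 6, 8}, which locks those values in; drop them from I.
Determined: E=4, G=2, H=9. The other variables each still have more than one consistent value. That makes 3.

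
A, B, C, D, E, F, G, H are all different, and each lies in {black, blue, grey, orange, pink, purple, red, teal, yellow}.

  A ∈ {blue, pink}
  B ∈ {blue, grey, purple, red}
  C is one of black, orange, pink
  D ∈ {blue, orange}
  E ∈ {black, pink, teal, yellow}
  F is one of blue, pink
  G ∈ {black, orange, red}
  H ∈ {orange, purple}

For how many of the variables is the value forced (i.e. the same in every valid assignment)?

The 2 variables A and F are confined to {blue, pink}, which locks those values in; drop them from B, C, D, E.
D's domain is down to {orange}, so D = orange. Remove orange from C, G, H.
H's domain is down to {purple}, so H = purple. So B can't be purple.
That leaves C = black. Remove black from E, G.
G must be red (only option left). Eliminate red elsewhere: B.
B's domain is down to {grey}, so B = grey.
Determined: B=grey, C=black, D=orange, G=red, H=purple. The other variables each still have more than one consistent value. That makes 5.

5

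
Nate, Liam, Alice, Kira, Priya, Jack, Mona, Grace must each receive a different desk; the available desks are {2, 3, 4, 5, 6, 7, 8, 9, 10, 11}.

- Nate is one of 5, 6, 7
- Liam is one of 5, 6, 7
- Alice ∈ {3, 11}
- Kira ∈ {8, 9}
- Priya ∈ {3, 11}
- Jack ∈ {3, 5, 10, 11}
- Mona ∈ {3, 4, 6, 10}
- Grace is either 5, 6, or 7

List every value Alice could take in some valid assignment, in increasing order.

Alice and Priya share exactly the 2 values {3, 11}; by pigeonhole those values go to them, so strike 3, 11 from Jack, Mona.
Nate, Liam, Grace between them cover only {5, 6, 7} — a naked triple. Remove those values from Jack, Mona.
Jack's domain is down to {10}, so Jack = 10. So Mona can't be 10.
That leaves Mona = 4.
No further eliminations apply; Alice can still be any of 3, 11.

3, 11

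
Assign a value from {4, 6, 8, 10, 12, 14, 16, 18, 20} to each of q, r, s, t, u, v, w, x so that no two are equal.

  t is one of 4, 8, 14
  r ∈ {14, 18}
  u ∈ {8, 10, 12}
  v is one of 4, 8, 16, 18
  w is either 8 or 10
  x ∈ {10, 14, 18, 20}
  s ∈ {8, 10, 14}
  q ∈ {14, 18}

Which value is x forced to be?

20

The 8 variables together cover exactly {4, 8, 10, 12, 14, 16, 18, 20} — 8 values for 8 variables — and 12 appears only in u's list, so u = 12.
The 7 still-open variables draw from only 7 values {4, 8, 10, 14, 16, 18, 20}, so each is used; only v can be 16, hence v = 16.
The 6 still-open variables draw from only 6 values {4, 8, 10, 14, 18, 20}, so each is used; only t can be 4, hence t = 4.
Among the 5 still-open variables, 20 fits only x (and all 5 values in {8, 10, 14, 18, 20} must be used), so x = 20.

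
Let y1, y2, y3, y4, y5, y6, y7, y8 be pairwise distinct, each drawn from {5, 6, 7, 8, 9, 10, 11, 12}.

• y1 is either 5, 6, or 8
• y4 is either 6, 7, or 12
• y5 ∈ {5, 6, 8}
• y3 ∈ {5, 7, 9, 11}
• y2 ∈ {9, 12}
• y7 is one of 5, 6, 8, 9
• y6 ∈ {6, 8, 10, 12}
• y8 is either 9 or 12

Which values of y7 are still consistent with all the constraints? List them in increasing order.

The 8 variables together cover exactly {5, 6, 7, 8, 9, 10, 11, 12} — 8 values for 8 variables — and 10 appears only in y6's list, so y6 = 10.
The 7 still-open variables together cover exactly {5, 6, 7, 8, 9, 11, 12} — 7 values for 7 variables — and 11 appears only in y3's list, so y3 = 11.
The 6 still-open variables together cover exactly {5, 6, 7, 8, 9, 12} — 6 values for 6 variables — and 7 appears only in y4's list, so y4 = 7.
y2 and y8 share exactly the 2 values {9, 12}; by pigeonhole those values go to them, so strike 9, 12 from y7.
No further eliminations apply; y7 can still be any of 5, 6, 8.

5, 6, 8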